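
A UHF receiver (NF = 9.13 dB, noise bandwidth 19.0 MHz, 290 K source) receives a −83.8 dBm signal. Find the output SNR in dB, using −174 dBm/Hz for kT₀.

Noise floor: N = −174 + 10 log₁₀(B) + NF
10 log₁₀(1.90×10⁷) = 72.79 dB
N = −174 + 72.79 + 9.13 = −92.08 dBm
SNR = P_sig − N = −83.8 − (−92.08) = 8.28 dB → 8.3 dB

8.3 dB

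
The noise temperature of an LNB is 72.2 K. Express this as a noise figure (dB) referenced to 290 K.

0.966 dB

F = 1 + T_e/T₀ = 1 + 72.2/290 = 1.24897
NF = 10 log₁₀(1.24897) = 0.966 dB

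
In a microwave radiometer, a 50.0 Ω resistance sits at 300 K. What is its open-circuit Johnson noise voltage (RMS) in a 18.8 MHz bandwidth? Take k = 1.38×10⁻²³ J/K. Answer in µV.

V_n = √(4kTRB)
4kTRB = 4 × 1.38×10⁻²³ × 300 × 5.00×10¹ × 1.88×10⁷ = 1.56×10⁻¹¹ V²
V_n = √(1.56×10⁻¹¹) = 3.95×10⁻⁶ V = 3.95 µV

3.95 µV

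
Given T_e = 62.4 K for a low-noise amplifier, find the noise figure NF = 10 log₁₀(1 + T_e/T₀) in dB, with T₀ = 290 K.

F = 1 + T_e/T₀ = 1 + 62.4/290 = 1.21517
NF = 10 log₁₀(1.21517) = 0.846 dB

0.846 dB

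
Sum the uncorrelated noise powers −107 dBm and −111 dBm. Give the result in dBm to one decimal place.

−105.5 dBm

Convert to linear, add, convert back:
P₁ = 2.00×10⁻¹⁴ W, P₂ = 7.94×10⁻¹⁵ W
P_tot = 2.79×10⁻¹⁴ W → 10 log₁₀(P_tot / 10⁻³) = −105.5 dBm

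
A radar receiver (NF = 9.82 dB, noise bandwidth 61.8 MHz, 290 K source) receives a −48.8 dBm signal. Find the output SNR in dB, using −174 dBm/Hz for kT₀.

37.5 dB

Noise floor: N = −174 + 10 log₁₀(B) + NF
10 log₁₀(6.18×10⁷) = 77.91 dB
N = −174 + 77.91 + 9.82 = −86.27 dBm
SNR = P_sig − N = −48.8 − (−86.27) = 37.47 dB → 37.5 dB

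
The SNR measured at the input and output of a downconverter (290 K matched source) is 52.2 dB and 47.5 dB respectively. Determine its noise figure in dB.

NF (dB) = SNR_in(dB) − SNR_out(dB) when the source is at T₀
NF = 52.2 − 47.5 = 4.7 dB

4.7 dB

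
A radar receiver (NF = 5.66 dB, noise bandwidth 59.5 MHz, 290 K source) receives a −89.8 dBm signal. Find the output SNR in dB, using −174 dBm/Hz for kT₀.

Noise floor: N = −174 + 10 log₁₀(B) + NF
10 log₁₀(5.95×10⁷) = 77.75 dB
N = −174 + 77.75 + 5.66 = −90.59 dBm
SNR = P_sig − N = −89.8 − (−90.59) = 0.79 dB → 0.8 dB

0.8 dB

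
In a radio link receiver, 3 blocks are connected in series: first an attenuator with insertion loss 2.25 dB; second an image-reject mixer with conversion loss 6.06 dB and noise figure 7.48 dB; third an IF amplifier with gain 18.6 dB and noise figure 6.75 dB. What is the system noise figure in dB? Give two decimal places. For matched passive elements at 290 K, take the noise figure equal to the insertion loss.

15.40 dB

Convert to linear (a loss of L dB is a gain of −L dB): F_i = 10^(NF_i/10), G_i = 10^(G_i,dB/10)
  Stage 1: F_1 = 10^(2.25/10) = 1.679, G_1 = 10^(−2.25/10) = 0.5957
  Stage 2: F_2 = 10^(7.48/10) = 5.598, G_2 = 10^(−6.06/10) = 0.2477
  Stage 3: F_3 = 10^(6.75/10) = 4.732, G_3 = 10^(18.6/10) = 72.44
Friis cascade:
  F = 1.679 + (5.598 − 1)/0.5957 + (4.732 − 1)/0.1476 = 34.68
NF = 10 log₁₀(34.68) = 15.40 dB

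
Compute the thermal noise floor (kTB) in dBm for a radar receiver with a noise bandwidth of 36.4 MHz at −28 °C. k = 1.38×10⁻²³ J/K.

T = −28 °C + 273.15 = 245.15 K
P_n = kTB = 1.38×10⁻²³ × 245.15 × 3.64×10⁷ = 1.23×10⁻¹³ W
In dBm: 10 log₁₀(1.23×10⁻¹³ / 10⁻³) = −99.1 dBm

−99.1 dBm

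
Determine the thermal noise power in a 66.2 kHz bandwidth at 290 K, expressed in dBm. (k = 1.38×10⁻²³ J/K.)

−125.8 dBm

P_n = kTB = 1.38×10⁻²³ × 290 × 6.62×10⁴ = 2.65×10⁻¹⁶ W
In dBm: 10 log₁₀(2.65×10⁻¹⁶ / 10⁻³) = −125.8 dBm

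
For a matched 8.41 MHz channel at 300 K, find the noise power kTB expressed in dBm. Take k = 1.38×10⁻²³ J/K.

−104.6 dBm

P_n = kTB = 1.38×10⁻²³ × 300 × 8.41×10⁶ = 3.48×10⁻¹⁴ W
In dBm: 10 log₁₀(3.48×10⁻¹⁴ / 10⁻³) = −104.6 dBm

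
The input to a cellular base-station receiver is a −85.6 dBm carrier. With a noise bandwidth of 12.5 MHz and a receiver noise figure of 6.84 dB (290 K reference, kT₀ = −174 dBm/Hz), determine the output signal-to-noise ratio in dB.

10.6 dB

Noise floor: N = −174 + 10 log₁₀(B) + NF
10 log₁₀(1.25×10⁷) = 70.97 dB
N = −174 + 70.97 + 6.84 = −96.19 dBm
SNR = P_sig − N = −85.6 − (−96.19) = 10.59 dB → 10.6 dB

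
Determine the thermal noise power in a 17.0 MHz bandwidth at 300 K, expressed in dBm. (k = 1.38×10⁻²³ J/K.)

P_n = kTB = 1.38×10⁻²³ × 300 × 1.70×10⁷ = 7.04×10⁻¹⁴ W
In dBm: 10 log₁₀(7.04×10⁻¹⁴ / 10⁻³) = −101.5 dBm

−101.5 dBm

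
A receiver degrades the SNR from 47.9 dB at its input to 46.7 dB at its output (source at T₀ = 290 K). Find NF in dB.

NF (dB) = SNR_in(dB) − SNR_out(dB) when the source is at T₀
NF = 47.9 − 46.7 = 1.2 dB

1.2 dB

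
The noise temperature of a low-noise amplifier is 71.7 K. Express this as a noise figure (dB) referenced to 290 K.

F = 1 + T_e/T₀ = 1 + 71.7/290 = 1.24724
NF = 10 log₁₀(1.24724) = 0.960 dB

0.960 dB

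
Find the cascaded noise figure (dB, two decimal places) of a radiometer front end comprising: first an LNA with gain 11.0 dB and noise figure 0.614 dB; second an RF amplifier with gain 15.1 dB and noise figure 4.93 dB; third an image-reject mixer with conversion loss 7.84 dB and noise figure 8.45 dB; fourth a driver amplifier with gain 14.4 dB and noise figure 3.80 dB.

1.32 dB

Convert to linear (a loss of L dB is a gain of −L dB): F_i = 10^(NF_i/10), G_i = 10^(G_i,dB/10)
  Stage 1: F_1 = 10^(0.614/10) = 1.152, G_1 = 10^(11.0/10) = 12.59
  Stage 2: F_2 = 10^(4.93/10) = 3.112, G_2 = 10^(15.1/10) = 32.36
  Stage 3: F_3 = 10^(8.45/10) = 6.998, G_3 = 10^(−7.84/10) = 0.1644
  Stage 4: F_4 = 10^(3.80/10) = 2.399, G_4 = 10^(14.4/10) = 27.54
Friis cascade:
  F = 1.152 + (3.112 − 1)/12.59 + (6.998 − 1)/407.4 + (2.399 − 1)/66.99 = 1.355
NF = 10 log₁₀(1.355) = 1.32 dB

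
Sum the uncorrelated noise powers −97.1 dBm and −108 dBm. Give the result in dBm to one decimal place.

Convert to linear, add, convert back:
P₁ = 1.95×10⁻¹³ W, P₂ = 1.58×10⁻¹⁴ W
P_tot = 2.11×10⁻¹³ W → 10 log₁₀(P_tot / 10⁻³) = −96.8 dBm

−96.8 dBm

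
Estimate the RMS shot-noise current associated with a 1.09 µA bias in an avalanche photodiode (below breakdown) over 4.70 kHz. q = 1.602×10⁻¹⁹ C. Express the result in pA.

I_n = √(2qI·B)
2qI·B = 2 × 1.602×10⁻¹⁹ × 1.09×10⁻⁶ × 4.70×10³ = 1.64×10⁻²¹ A²
I_n = √(1.64×10⁻²¹) = 4.05×10⁻¹¹ A = 40.5 pA

40.5 pA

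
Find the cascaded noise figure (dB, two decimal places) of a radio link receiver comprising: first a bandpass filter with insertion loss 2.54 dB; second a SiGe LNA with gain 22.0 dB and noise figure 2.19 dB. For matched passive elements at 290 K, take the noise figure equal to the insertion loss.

Convert to linear (a loss of L dB is a gain of −L dB): F_i = 10^(NF_i/10), G_i = 10^(G_i,dB/10)
  Stage 1: F_1 = 10^(2.54/10) = 1.795, G_1 = 10^(−2.54/10) = 0.5572
  Stage 2: F_2 = 10^(2.19/10) = 1.656, G_2 = 10^(22.0/10) = 158.5
Friis cascade:
  F = 1.795 + (1.656 − 1)/0.5572 = 2.972
NF = 10 log₁₀(2.972) = 4.73 dB

4.73 dB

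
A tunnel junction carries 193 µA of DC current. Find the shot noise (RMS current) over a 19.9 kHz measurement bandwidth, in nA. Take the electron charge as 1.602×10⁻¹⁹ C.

I_n = √(2qI·B)
2qI·B = 2 × 1.602×10⁻¹⁹ × 1.93×10⁻⁴ × 1.99×10⁴ = 1.23×10⁻¹⁸ A²
I_n = √(1.23×10⁻¹⁸) = 1.11×10⁻⁹ A = 1.11 nA

1.11 nA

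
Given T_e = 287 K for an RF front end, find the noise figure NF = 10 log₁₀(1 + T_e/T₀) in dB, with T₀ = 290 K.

F = 1 + T_e/T₀ = 1 + 287/290 = 1.98966
NF = 10 log₁₀(1.98966) = 2.99 dB

2.99 dB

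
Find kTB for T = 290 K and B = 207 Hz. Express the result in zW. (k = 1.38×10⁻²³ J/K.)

828 zW

P_n = kTB = 1.38×10⁻²³ × 290 × 2.07×10² = 8.28×10⁻¹⁹ W = 828 zW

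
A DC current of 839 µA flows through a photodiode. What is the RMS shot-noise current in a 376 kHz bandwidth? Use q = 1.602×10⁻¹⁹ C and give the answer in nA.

10.1 nA

I_n = √(2qI·B)
2qI·B = 2 × 1.602×10⁻¹⁹ × 8.39×10⁻⁴ × 3.76×10⁵ = 1.01×10⁻¹⁶ A²
I_n = √(1.01×10⁻¹⁶) = 1.01×10⁻⁸ A = 10.1 nA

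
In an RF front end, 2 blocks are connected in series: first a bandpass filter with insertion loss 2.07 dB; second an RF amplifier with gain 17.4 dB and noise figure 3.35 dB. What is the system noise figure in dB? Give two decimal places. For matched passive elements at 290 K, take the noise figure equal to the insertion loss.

5.42 dB

Convert to linear (a loss of L dB is a gain of −L dB): F_i = 10^(NF_i/10), G_i = 10^(G_i,dB/10)
  Stage 1: F_1 = 10^(2.07/10) = 1.611, G_1 = 10^(−2.07/10) = 0.6209
  Stage 2: F_2 = 10^(3.35/10) = 2.163, G_2 = 10^(17.4/10) = 54.95
Friis cascade:
  F = 1.611 + (2.163 − 1)/0.6209 = 3.483
NF = 10 log₁₀(3.483) = 5.42 dB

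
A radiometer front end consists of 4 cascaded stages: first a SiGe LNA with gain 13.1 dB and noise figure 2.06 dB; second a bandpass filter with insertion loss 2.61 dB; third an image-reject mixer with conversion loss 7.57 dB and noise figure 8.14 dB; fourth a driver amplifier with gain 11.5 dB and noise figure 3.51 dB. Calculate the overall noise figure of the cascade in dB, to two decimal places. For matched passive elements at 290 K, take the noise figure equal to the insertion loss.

4.43 dB

Convert to linear (a loss of L dB is a gain of −L dB): F_i = 10^(NF_i/10), G_i = 10^(G_i,dB/10)
  Stage 1: F_1 = 10^(2.06/10) = 1.607, G_1 = 10^(13.1/10) = 20.42
  Stage 2: F_2 = 10^(2.61/10) = 1.824, G_2 = 10^(−2.61/10) = 0.5483
  Stage 3: F_3 = 10^(8.14/10) = 6.516, G_3 = 10^(−7.57/10) = 0.1750
  Stage 4: F_4 = 10^(3.51/10) = 2.244, G_4 = 10^(11.5/10) = 14.13
Friis cascade:
  F = 1.607 + (1.824 − 1)/20.42 + (6.516 − 1)/11.19 + (2.244 − 1)/1.959 = 2.775
NF = 10 log₁₀(2.775) = 4.43 dB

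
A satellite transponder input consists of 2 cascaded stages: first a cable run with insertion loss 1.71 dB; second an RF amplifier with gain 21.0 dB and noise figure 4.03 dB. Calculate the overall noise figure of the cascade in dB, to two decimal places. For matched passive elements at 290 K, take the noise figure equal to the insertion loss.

5.74 dB

Convert to linear (a loss of L dB is a gain of −L dB): F_i = 10^(NF_i/10), G_i = 10^(G_i,dB/10)
  Stage 1: F_1 = 10^(1.71/10) = 1.483, G_1 = 10^(−1.71/10) = 0.6745
  Stage 2: F_2 = 10^(4.03/10) = 2.529, G_2 = 10^(21.0/10) = 125.9
Friis cascade:
  F = 1.483 + (2.529 − 1)/0.6745 = 3.750
NF = 10 log₁₀(3.750) = 5.74 dB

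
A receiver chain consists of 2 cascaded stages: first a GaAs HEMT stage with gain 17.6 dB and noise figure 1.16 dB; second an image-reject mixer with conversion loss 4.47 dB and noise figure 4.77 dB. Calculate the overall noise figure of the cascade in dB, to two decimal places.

Convert to linear (a loss of L dB is a gain of −L dB): F_i = 10^(NF_i/10), G_i = 10^(G_i,dB/10)
  Stage 1: F_1 = 10^(1.16/10) = 1.306, G_1 = 10^(17.6/10) = 57.54
  Stage 2: F_2 = 10^(4.77/10) = 2.999, G_2 = 10^(−4.47/10) = 0.3573
Friis cascade:
  F = 1.306 + (2.999 − 1)/57.54 = 1.341
NF = 10 log₁₀(1.341) = 1.27 dB

1.27 dB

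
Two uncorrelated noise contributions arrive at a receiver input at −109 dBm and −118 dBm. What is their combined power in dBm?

Convert to linear, add, convert back:
P₁ = 1.26×10⁻¹⁴ W, P₂ = 1.58×10⁻¹⁵ W
P_tot = 1.42×10⁻¹⁴ W → 10 log₁₀(P_tot / 10⁻³) = −108.5 dBm

−108.5 dBm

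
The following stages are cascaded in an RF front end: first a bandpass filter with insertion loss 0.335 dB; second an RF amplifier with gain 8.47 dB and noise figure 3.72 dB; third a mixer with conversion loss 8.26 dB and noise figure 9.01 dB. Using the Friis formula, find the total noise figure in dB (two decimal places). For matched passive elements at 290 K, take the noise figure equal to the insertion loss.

5.58 dB

Convert to linear (a loss of L dB is a gain of −L dB): F_i = 10^(NF_i/10), G_i = 10^(G_i,dB/10)
  Stage 1: F_1 = 10^(0.335/10) = 1.080, G_1 = 10^(−0.335/10) = 0.9258
  Stage 2: F_2 = 10^(3.72/10) = 2.355, G_2 = 10^(8.47/10) = 7.031
  Stage 3: F_3 = 10^(9.01/10) = 7.962, G_3 = 10^(−8.26/10) = 0.1493
Friis cascade:
  F = 1.080 + (2.355 − 1)/0.9258 + (7.962 − 1)/6.509 = 3.613
NF = 10 log₁₀(3.613) = 5.58 dB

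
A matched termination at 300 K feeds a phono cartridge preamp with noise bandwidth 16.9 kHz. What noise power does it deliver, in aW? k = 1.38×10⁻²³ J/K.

70.0 aW

P_n = kTB = 1.38×10⁻²³ × 300 × 1.69×10⁴ = 7.00×10⁻¹⁷ W = 70.0 aW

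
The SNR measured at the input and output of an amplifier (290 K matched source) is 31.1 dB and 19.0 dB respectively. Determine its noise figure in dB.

NF (dB) = SNR_in(dB) − SNR_out(dB) when the source is at T₀
NF = 31.1 − 19.0 = 12.1 dB

12.1 dB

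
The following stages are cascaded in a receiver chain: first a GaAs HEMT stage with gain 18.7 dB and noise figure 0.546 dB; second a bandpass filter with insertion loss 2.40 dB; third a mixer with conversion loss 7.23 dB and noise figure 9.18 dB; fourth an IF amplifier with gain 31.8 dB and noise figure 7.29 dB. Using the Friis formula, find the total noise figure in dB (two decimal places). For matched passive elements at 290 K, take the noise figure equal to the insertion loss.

2.68 dB

Convert to linear (a loss of L dB is a gain of −L dB): F_i = 10^(NF_i/10), G_i = 10^(G_i,dB/10)
  Stage 1: F_1 = 10^(0.546/10) = 1.134, G_1 = 10^(18.7/10) = 74.13
  Stage 2: F_2 = 10^(2.40/10) = 1.738, G_2 = 10^(−2.40/10) = 0.5754
  Stage 3: F_3 = 10^(9.18/10) = 8.279, G_3 = 10^(−7.23/10) = 0.1892
  Stage 4: F_4 = 10^(7.29/10) = 5.358, G_4 = 10^(31.8/10) = 1514
Friis cascade:
  F = 1.134 + (1.738 − 1)/74.13 + (8.279 − 1)/42.66 + (5.358 − 1)/8.072 = 1.854
NF = 10 log₁₀(1.854) = 2.68 dB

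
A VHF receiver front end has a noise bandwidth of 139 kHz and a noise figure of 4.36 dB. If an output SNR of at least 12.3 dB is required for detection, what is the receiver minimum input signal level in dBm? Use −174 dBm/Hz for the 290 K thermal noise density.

−105.9 dBm

Sensitivity = −174 + 10 log₁₀(B) + NF + SNR_min
= −174 + 51.43 + 4.36 + 12.3
= −105.91 dBm → −105.9 dBm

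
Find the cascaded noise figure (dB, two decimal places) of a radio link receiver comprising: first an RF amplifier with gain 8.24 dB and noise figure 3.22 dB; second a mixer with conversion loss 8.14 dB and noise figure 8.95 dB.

4.95 dB

Convert to linear (a loss of L dB is a gain of −L dB): F_i = 10^(NF_i/10), G_i = 10^(G_i,dB/10)
  Stage 1: F_1 = 10^(3.22/10) = 2.099, G_1 = 10^(8.24/10) = 6.668
  Stage 2: F_2 = 10^(8.95/10) = 7.852, G_2 = 10^(−8.14/10) = 0.1535
Friis cascade:
  F = 2.099 + (7.852 − 1)/6.668 = 3.127
NF = 10 log₁₀(3.127) = 4.95 dB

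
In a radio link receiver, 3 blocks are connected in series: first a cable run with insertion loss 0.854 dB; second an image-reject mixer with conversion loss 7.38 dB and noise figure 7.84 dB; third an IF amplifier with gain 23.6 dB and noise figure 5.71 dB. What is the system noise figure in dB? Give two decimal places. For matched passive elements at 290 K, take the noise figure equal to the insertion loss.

14.07 dB

Convert to linear (a loss of L dB is a gain of −L dB): F_i = 10^(NF_i/10), G_i = 10^(G_i,dB/10)
  Stage 1: F_1 = 10^(0.854/10) = 1.217, G_1 = 10^(−0.854/10) = 0.8215
  Stage 2: F_2 = 10^(7.84/10) = 6.081, G_2 = 10^(−7.38/10) = 0.1828
  Stage 3: F_3 = 10^(5.71/10) = 3.724, G_3 = 10^(23.6/10) = 229.1
Friis cascade:
  F = 1.217 + (6.081 − 1)/0.8215 + (3.724 − 1)/0.1502 = 25.54
NF = 10 log₁₀(25.54) = 14.07 dB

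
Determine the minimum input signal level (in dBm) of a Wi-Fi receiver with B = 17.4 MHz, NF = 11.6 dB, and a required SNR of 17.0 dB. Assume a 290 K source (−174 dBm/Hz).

Sensitivity = −174 + 10 log₁₀(B) + NF + SNR_min
= −174 + 72.41 + 11.6 + 17.0
= −72.99 dBm → −73.0 dBm

−73.0 dBm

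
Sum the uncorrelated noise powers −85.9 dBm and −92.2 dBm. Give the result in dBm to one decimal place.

−85.0 dBm

Convert to linear, add, convert back:
P₁ = 2.57×10⁻¹² W, P₂ = 6.03×10⁻¹³ W
P_tot = 3.17×10⁻¹² W → 10 log₁₀(P_tot / 10⁻³) = −85.0 dBm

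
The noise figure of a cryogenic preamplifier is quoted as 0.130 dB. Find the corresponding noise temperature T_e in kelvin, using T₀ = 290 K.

F = 10^(0.130/10) = 1.03039
T_e = (F − 1)·T₀ = (1.03039 − 1) × 290 = 8.81 K

8.81 K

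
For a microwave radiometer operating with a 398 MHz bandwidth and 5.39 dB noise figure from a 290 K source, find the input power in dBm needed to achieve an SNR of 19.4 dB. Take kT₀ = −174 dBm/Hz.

−63.2 dBm

Sensitivity = −174 + 10 log₁₀(B) + NF + SNR_min
= −174 + 86 + 5.39 + 19.4
= −63.21 dBm → −63.2 dBm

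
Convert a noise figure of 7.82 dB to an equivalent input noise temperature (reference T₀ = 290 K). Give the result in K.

F = 10^(7.82/10) = 6.05341
T_e = (F − 1)·T₀ = (6.05341 − 1) × 290 = 1465 K

1465 K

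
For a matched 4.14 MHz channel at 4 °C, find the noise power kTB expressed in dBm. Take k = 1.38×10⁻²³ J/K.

T = 4 °C + 273.15 = 277.15 K
P_n = kTB = 1.38×10⁻²³ × 277.15 × 4.14×10⁶ = 1.58×10⁻¹⁴ W
In dBm: 10 log₁₀(1.58×10⁻¹⁴ / 10⁻³) = −108.0 dBm

−108.0 dBm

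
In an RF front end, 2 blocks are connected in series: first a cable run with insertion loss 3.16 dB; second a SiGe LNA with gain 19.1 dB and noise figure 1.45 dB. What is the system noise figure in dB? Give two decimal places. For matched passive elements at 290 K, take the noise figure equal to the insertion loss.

4.61 dB

Convert to linear (a loss of L dB is a gain of −L dB): F_i = 10^(NF_i/10), G_i = 10^(G_i,dB/10)
  Stage 1: F_1 = 10^(3.16/10) = 2.070, G_1 = 10^(−3.16/10) = 0.4831
  Stage 2: F_2 = 10^(1.45/10) = 1.396, G_2 = 10^(19.1/10) = 81.28
Friis cascade:
  F = 2.070 + (1.396 − 1)/0.4831 = 2.891
NF = 10 log₁₀(2.891) = 4.61 dB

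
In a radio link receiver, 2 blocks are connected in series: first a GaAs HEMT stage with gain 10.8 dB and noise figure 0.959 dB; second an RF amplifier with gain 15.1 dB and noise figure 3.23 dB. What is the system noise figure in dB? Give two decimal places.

1.27 dB

Convert to linear (a loss of L dB is a gain of −L dB): F_i = 10^(NF_i/10), G_i = 10^(G_i,dB/10)
  Stage 1: F_1 = 10^(0.959/10) = 1.247, G_1 = 10^(10.8/10) = 12.02
  Stage 2: F_2 = 10^(3.23/10) = 2.104, G_2 = 10^(15.1/10) = 32.36
Friis cascade:
  F = 1.247 + (2.104 − 1)/12.02 = 1.339
NF = 10 log₁₀(1.339) = 1.27 dB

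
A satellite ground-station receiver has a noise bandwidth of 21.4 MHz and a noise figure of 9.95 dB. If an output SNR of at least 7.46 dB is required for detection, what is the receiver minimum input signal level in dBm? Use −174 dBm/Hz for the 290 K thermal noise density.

−83.3 dBm

Sensitivity = −174 + 10 log₁₀(B) + NF + SNR_min
= −174 + 73.3 + 9.95 + 7.46
= −83.29 dBm → −83.3 dBm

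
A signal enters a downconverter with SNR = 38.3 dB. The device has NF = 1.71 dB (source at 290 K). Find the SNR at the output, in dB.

By definition F = SNR_in/SNR_out, so in dB: SNR_out = SNR_in − NF
SNR_out = 38.3 − 1.71 = 36.59 dB

36.59 dB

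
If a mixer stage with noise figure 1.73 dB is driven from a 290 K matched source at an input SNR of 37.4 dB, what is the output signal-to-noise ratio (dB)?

35.67 dB

By definition F = SNR_in/SNR_out, so in dB: SNR_out = SNR_in − NF
SNR_out = 37.4 − 1.73 = 35.67 dB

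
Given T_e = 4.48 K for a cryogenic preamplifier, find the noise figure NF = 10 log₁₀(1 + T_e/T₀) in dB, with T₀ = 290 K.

F = 1 + T_e/T₀ = 1 + 4.48/290 = 1.01545
NF = 10 log₁₀(1.01545) = 0.067 dB

0.067 dB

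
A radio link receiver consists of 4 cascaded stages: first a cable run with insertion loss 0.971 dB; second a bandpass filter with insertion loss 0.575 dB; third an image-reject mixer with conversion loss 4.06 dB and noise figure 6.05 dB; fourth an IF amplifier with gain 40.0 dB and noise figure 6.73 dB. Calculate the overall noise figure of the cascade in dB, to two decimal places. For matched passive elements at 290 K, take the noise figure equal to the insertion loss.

12.84 dB

Convert to linear (a loss of L dB is a gain of −L dB): F_i = 10^(NF_i/10), G_i = 10^(G_i,dB/10)
  Stage 1: F_1 = 10^(0.971/10) = 1.251, G_1 = 10^(−0.971/10) = 0.7997
  Stage 2: F_2 = 10^(0.575/10) = 1.142, G_2 = 10^(−0.575/10) = 0.8760
  Stage 3: F_3 = 10^(6.05/10) = 4.027, G_3 = 10^(−4.06/10) = 0.3926
  Stage 4: F_4 = 10^(6.73/10) = 4.710, G_4 = 10^(40.0/10) = 1.000×10⁴
Friis cascade:
  F = 1.251 + (1.142 − 1)/0.7997 + (4.027 − 1)/0.7005 + (4.710 − 1)/0.2750 = 19.24
NF = 10 log₁₀(19.24) = 12.84 dB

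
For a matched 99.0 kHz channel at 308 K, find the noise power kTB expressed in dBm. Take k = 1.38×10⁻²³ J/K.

P_n = kTB = 1.38×10⁻²³ × 308 × 9.90×10⁴ = 4.21×10⁻¹⁶ W
In dBm: 10 log₁₀(4.21×10⁻¹⁶ / 10⁻³) = −123.8 dBm

−123.8 dBm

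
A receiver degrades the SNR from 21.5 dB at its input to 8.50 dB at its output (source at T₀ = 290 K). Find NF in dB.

13.00 dB

NF (dB) = SNR_in(dB) − SNR_out(dB) when the source is at T₀
NF = 21.5 − 8.50 = 13.00 dB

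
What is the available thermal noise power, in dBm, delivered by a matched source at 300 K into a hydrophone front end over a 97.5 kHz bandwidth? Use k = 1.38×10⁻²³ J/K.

−123.9 dBm

P_n = kTB = 1.38×10⁻²³ × 300 × 9.75×10⁴ = 4.04×10⁻¹⁶ W
In dBm: 10 log₁₀(4.04×10⁻¹⁶ / 10⁻³) = −123.9 dBm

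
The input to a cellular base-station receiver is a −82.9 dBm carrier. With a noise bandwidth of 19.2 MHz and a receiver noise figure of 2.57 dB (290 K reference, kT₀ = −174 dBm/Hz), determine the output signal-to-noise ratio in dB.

15.7 dB

Noise floor: N = −174 + 10 log₁₀(B) + NF
10 log₁₀(1.92×10⁷) = 72.83 dB
N = −174 + 72.83 + 2.57 = −98.60 dBm
SNR = P_sig − N = −82.9 − (−98.60) = 15.70 dB → 15.7 dB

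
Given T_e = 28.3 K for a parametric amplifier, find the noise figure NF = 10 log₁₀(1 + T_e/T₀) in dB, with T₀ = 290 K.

0.404 dB

F = 1 + T_e/T₀ = 1 + 28.3/290 = 1.09759
NF = 10 log₁₀(1.09759) = 0.404 dB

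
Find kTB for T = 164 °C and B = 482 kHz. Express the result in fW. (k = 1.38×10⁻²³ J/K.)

2.91 fW

T = 164 °C + 273.15 = 437.15 K
P_n = kTB = 1.38×10⁻²³ × 437.15 × 4.82×10⁵ = 2.91×10⁻¹⁵ W = 2.91 fW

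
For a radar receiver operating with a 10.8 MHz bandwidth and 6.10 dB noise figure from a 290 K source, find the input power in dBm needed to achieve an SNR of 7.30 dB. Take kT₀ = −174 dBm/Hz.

−90.3 dBm

Sensitivity = −174 + 10 log₁₀(B) + NF + SNR_min
= −174 + 70.33 + 6.10 + 7.30
= −90.27 dBm → −90.3 dBm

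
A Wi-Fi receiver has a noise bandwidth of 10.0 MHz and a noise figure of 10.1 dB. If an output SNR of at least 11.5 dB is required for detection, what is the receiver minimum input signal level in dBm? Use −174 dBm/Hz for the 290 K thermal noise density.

−82.4 dBm

Sensitivity = −174 + 10 log₁₀(B) + NF + SNR_min
= −174 + 70 + 10.1 + 11.5
= −82.4 dBm → −82.4 dBm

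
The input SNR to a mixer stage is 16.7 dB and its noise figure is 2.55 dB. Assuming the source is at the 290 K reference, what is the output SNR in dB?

14.15 dB

By definition F = SNR_in/SNR_out, so in dB: SNR_out = SNR_in − NF
SNR_out = 16.7 − 2.55 = 14.15 dB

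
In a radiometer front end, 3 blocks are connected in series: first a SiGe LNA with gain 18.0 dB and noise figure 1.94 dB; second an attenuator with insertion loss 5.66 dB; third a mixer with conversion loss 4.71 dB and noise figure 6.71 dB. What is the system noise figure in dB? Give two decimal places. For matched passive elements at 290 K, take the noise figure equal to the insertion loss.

Convert to linear (a loss of L dB is a gain of −L dB): F_i = 10^(NF_i/10), G_i = 10^(G_i,dB/10)
  Stage 1: F_1 = 10^(1.94/10) = 1.563, G_1 = 10^(18.0/10) = 63.10
  Stage 2: F_2 = 10^(5.66/10) = 3.681, G_2 = 10^(−5.66/10) = 0.2716
  Stage 3: F_3 = 10^(6.71/10) = 4.688, G_3 = 10^(−4.71/10) = 0.3381
Friis cascade:
  F = 1.563 + (3.681 − 1)/63.10 + (4.688 − 1)/17.14 = 1.821
NF = 10 log₁₀(1.821) = 2.60 dB

2.60 dB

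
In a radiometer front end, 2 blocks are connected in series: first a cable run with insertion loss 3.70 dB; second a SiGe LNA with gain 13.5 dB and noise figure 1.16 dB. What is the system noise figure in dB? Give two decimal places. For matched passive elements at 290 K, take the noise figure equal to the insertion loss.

4.86 dB

Convert to linear (a loss of L dB is a gain of −L dB): F_i = 10^(NF_i/10), G_i = 10^(G_i,dB/10)
  Stage 1: F_1 = 10^(3.70/10) = 2.344, G_1 = 10^(−3.70/10) = 0.4266
  Stage 2: F_2 = 10^(1.16/10) = 1.306, G_2 = 10^(13.5/10) = 22.39
Friis cascade:
  F = 2.344 + (1.306 − 1)/0.4266 = 3.062
NF = 10 log₁₀(3.062) = 4.86 dB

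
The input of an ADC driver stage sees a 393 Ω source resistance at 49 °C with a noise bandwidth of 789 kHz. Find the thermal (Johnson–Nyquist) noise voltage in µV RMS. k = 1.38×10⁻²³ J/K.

2.35 µV

T = 49 °C + 273.15 = 322.15 K
V_n = √(4kTRB)
4kTRB = 4 × 1.38×10⁻²³ × 322.15 × 3.93×10² × 7.89×10⁵ = 5.51×10⁻¹² V²
V_n = √(5.51×10⁻¹²) = 2.35×10⁻⁶ V = 2.35 µV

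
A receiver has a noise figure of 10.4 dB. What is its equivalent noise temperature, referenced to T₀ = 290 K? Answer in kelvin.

F = 10^(10.4/10) = 10.9648
T_e = (F − 1)·T₀ = (10.9648 − 1) × 290 = 2890 K

2890 K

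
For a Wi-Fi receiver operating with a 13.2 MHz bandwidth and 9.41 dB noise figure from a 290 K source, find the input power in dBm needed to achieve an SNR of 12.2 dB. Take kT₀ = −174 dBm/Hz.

−81.2 dBm

Sensitivity = −174 + 10 log₁₀(B) + NF + SNR_min
= −174 + 71.21 + 9.41 + 12.2
= −81.18 dBm → −81.2 dBm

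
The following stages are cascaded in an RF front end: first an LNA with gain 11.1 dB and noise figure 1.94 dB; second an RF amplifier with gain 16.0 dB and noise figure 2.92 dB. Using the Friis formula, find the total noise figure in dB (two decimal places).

2.14 dB

Convert to linear (a loss of L dB is a gain of −L dB): F_i = 10^(NF_i/10), G_i = 10^(G_i,dB/10)
  Stage 1: F_1 = 10^(1.94/10) = 1.563, G_1 = 10^(11.1/10) = 12.88
  Stage 2: F_2 = 10^(2.92/10) = 1.959, G_2 = 10^(16.0/10) = 39.81
Friis cascade:
  F = 1.563 + (1.959 − 1)/12.88 = 1.638
NF = 10 log₁₀(1.638) = 2.14 dB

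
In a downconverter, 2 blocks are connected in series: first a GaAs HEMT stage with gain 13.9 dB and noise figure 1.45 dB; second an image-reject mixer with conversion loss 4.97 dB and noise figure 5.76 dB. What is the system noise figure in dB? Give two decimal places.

Convert to linear (a loss of L dB is a gain of −L dB): F_i = 10^(NF_i/10), G_i = 10^(G_i,dB/10)
  Stage 1: F_1 = 10^(1.45/10) = 1.396, G_1 = 10^(13.9/10) = 24.55
  Stage 2: F_2 = 10^(5.76/10) = 3.767, G_2 = 10^(−4.97/10) = 0.3184
Friis cascade:
  F = 1.396 + (3.767 − 1)/24.55 = 1.509
NF = 10 log₁₀(1.509) = 1.79 dB

1.79 dB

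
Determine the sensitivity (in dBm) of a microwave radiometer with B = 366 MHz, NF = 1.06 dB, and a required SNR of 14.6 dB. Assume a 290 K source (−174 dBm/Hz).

−72.7 dBm

Sensitivity = −174 + 10 log₁₀(B) + NF + SNR_min
= −174 + 85.63 + 1.06 + 14.6
= −72.71 dBm → −72.7 dBm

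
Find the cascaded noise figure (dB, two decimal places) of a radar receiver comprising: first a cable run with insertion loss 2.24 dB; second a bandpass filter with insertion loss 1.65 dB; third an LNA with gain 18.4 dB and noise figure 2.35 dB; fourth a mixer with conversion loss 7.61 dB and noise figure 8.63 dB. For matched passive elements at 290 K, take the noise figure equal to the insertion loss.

6.46 dB

Convert to linear (a loss of L dB is a gain of −L dB): F_i = 10^(NF_i/10), G_i = 10^(G_i,dB/10)
  Stage 1: F_1 = 10^(2.24/10) = 1.675, G_1 = 10^(−2.24/10) = 0.5970
  Stage 2: F_2 = 10^(1.65/10) = 1.462, G_2 = 10^(−1.65/10) = 0.6839
  Stage 3: F_3 = 10^(2.35/10) = 1.718, G_3 = 10^(18.4/10) = 69.18
  Stage 4: F_4 = 10^(8.63/10) = 7.295, G_4 = 10^(−7.61/10) = 0.1734
Friis cascade:
  F = 1.675 + (1.462 − 1)/0.5970 + (1.718 − 1)/0.4083 + (7.295 − 1)/28.25 = 4.430
NF = 10 log₁₀(4.430) = 6.46 dB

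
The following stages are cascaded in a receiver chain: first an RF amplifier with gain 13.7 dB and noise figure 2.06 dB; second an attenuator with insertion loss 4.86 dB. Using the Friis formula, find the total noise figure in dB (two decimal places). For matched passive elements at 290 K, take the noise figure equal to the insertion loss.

2.29 dB

Convert to linear (a loss of L dB is a gain of −L dB): F_i = 10^(NF_i/10), G_i = 10^(G_i,dB/10)
  Stage 1: F_1 = 10^(2.06/10) = 1.607, G_1 = 10^(13.7/10) = 23.44
  Stage 2: F_2 = 10^(4.86/10) = 3.062, G_2 = 10^(−4.86/10) = 0.3266
Friis cascade:
  F = 1.607 + (3.062 − 1)/23.44 = 1.695
NF = 10 log₁₀(1.695) = 2.29 dB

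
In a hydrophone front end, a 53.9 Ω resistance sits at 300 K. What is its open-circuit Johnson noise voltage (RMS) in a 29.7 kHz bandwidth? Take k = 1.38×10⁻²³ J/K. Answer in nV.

163 nV

V_n = √(4kTRB)
4kTRB = 4 × 1.38×10⁻²³ × 300 × 5.39×10¹ × 2.97×10⁴ = 2.65×10⁻¹⁴ V²
V_n = √(2.65×10⁻¹⁴) = 1.63×10⁻⁷ V = 163 nV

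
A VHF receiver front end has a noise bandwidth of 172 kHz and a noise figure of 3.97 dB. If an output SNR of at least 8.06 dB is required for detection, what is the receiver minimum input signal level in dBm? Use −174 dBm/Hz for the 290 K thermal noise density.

Sensitivity = −174 + 10 log₁₀(B) + NF + SNR_min
= −174 + 52.36 + 3.97 + 8.06
= −109.61 dBm → −109.6 dBm

−109.6 dBm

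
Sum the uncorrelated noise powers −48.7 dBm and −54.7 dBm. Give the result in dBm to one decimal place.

−47.7 dBm

Convert to linear, add, convert back:
P₁ = 1.35×10⁻⁸ W, P₂ = 3.39×10⁻⁹ W
P_tot = 1.69×10⁻⁸ W → 10 log₁₀(P_tot / 10⁻³) = −47.7 dBm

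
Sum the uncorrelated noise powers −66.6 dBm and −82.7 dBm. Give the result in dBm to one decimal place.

Convert to linear, add, convert back:
P₁ = 2.19×10⁻¹⁰ W, P₂ = 5.37×10⁻¹² W
P_tot = 2.24×10⁻¹⁰ W → 10 log₁₀(P_tot / 10⁻³) = −66.5 dBm

−66.5 dBm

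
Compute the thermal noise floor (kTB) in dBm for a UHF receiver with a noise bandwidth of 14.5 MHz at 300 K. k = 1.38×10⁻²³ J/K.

P_n = kTB = 1.38×10⁻²³ × 300 × 1.45×10⁷ = 6.00×10⁻¹⁴ W
In dBm: 10 log₁₀(6.00×10⁻¹⁴ / 10⁻³) = −102.2 dBm

−102.2 dBm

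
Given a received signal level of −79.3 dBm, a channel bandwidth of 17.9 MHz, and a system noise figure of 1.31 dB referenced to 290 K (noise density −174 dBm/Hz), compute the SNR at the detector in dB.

Noise floor: N = −174 + 10 log₁₀(B) + NF
10 log₁₀(1.79×10⁷) = 72.53 dB
N = −174 + 72.53 + 1.31 = −100.16 dBm
SNR = P_sig − N = −79.3 − (−100.16) = 20.86 dB → 20.9 dB

20.9 dB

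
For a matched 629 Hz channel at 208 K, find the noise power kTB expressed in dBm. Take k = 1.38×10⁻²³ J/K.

P_n = kTB = 1.38×10⁻²³ × 208 × 6.29×10² = 1.81×10⁻¹⁸ W
In dBm: 10 log₁₀(1.81×10⁻¹⁸ / 10⁻³) = −147.4 dBm

−147.4 dBm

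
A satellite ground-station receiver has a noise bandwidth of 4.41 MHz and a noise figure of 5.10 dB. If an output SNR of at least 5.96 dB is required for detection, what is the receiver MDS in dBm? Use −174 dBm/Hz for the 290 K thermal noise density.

Sensitivity = −174 + 10 log₁₀(B) + NF + SNR_min
= −174 + 66.44 + 5.10 + 5.96
= −96.50 dBm → −96.5 dBm

−96.5 dBm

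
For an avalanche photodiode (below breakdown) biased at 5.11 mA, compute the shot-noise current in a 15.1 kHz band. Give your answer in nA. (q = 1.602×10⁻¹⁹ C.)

4.97 nA

I_n = √(2qI·B)
2qI·B = 2 × 1.602×10⁻¹⁹ × 5.11×10⁻³ × 1.51×10⁴ = 2.47×10⁻¹⁷ A²
I_n = √(2.47×10⁻¹⁷) = 4.97×10⁻⁹ A = 4.97 nA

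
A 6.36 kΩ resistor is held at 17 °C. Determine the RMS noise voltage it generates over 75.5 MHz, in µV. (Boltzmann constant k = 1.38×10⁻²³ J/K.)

T = 17 °C + 273.15 = 290.15 K
V_n = √(4kTRB)
4kTRB = 4 × 1.38×10⁻²³ × 290.15 × 6.36×10³ × 7.55×10⁷ = 7.69×10⁻⁹ V²
V_n = √(7.69×10⁻⁹) = 8.77×10⁻⁵ V = 87.7 µV

87.7 µV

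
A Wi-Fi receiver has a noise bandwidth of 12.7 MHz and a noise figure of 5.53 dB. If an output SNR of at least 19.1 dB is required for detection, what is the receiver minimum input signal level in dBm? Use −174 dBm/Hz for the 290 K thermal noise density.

Sensitivity = −174 + 10 log₁₀(B) + NF + SNR_min
= −174 + 71.04 + 5.53 + 19.1
= −78.33 dBm → −78.3 dBm

−78.3 dBm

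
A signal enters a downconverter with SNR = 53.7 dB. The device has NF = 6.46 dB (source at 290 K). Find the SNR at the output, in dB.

47.24 dB

By definition F = SNR_in/SNR_out, so in dB: SNR_out = SNR_in − NF
SNR_out = 53.7 − 6.46 = 47.24 dB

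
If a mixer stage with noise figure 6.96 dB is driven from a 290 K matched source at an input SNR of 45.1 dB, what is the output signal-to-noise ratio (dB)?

By definition F = SNR_in/SNR_out, so in dB: SNR_out = SNR_in − NF
SNR_out = 45.1 − 6.96 = 38.14 dB

38.14 dB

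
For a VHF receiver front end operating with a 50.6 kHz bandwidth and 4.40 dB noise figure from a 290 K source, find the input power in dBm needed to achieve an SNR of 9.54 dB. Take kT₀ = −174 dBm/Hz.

−113.0 dBm

Sensitivity = −174 + 10 log₁₀(B) + NF + SNR_min
= −174 + 47.04 + 4.40 + 9.54
= −113.02 dBm → −113.0 dBm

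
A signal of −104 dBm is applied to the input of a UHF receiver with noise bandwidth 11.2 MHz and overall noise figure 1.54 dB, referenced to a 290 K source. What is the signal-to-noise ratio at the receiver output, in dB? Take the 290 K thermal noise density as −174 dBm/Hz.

Noise floor: N = −174 + 10 log₁₀(B) + NF
10 log₁₀(1.12×10⁷) = 70.49 dB
N = −174 + 70.49 + 1.54 = −101.97 dBm
SNR = P_sig − N = −104 − (−101.97) = −2.03 dB → −2.0 dB

−2.0 dB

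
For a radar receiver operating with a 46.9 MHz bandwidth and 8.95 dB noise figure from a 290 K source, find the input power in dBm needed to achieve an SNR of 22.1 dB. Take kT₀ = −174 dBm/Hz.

−66.2 dBm

Sensitivity = −174 + 10 log₁₀(B) + NF + SNR_min
= −174 + 76.71 + 8.95 + 22.1
= −66.24 dBm → −66.2 dBm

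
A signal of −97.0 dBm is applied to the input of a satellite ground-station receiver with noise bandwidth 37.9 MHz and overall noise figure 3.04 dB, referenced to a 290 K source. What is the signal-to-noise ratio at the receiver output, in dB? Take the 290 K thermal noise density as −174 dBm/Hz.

−1.8 dB

Noise floor: N = −174 + 10 log₁₀(B) + NF
10 log₁₀(3.79×10⁷) = 75.79 dB
N = −174 + 75.79 + 3.04 = −95.17 dBm
SNR = P_sig − N = −97.0 − (−95.17) = −1.83 dB → −1.8 dB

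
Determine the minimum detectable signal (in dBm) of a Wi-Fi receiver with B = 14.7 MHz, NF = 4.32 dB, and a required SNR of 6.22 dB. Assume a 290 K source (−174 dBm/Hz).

Sensitivity = −174 + 10 log₁₀(B) + NF + SNR_min
= −174 + 71.67 + 4.32 + 6.22
= −91.79 dBm → −91.8 dBm

−91.8 dBm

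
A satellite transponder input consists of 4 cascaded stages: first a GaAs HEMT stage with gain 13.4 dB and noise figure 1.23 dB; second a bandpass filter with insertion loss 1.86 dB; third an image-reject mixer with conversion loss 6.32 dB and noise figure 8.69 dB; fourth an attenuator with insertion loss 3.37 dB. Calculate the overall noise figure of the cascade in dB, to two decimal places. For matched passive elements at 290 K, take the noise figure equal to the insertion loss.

3.33 dB

Convert to linear (a loss of L dB is a gain of −L dB): F_i = 10^(NF_i/10), G_i = 10^(G_i,dB/10)
  Stage 1: F_1 = 10^(1.23/10) = 1.327, G_1 = 10^(13.4/10) = 21.88
  Stage 2: F_2 = 10^(1.86/10) = 1.535, G_2 = 10^(−1.86/10) = 0.6516
  Stage 3: F_3 = 10^(8.69/10) = 7.396, G_3 = 10^(−6.32/10) = 0.2333
  Stage 4: F_4 = 10^(3.37/10) = 2.173, G_4 = 10^(−3.37/10) = 0.4603
Friis cascade:
  F = 1.327 + (1.535 − 1)/21.88 + (7.396 − 1)/14.26 + (2.173 − 1)/3.327 = 2.153
NF = 10 log₁₀(2.153) = 3.33 dB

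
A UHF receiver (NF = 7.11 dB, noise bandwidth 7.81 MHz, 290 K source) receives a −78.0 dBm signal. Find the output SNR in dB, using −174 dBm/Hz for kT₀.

20.0 dB

Noise floor: N = −174 + 10 log₁₀(B) + NF
10 log₁₀(7.81×10⁶) = 68.93 dB
N = −174 + 68.93 + 7.11 = −97.96 dBm
SNR = P_sig − N = −78.0 − (−97.96) = 19.96 dB → 20.0 dB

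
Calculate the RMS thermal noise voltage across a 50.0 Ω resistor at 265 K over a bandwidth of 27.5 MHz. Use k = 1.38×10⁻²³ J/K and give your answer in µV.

V_n = √(4kTRB)
4kTRB = 4 × 1.38×10⁻²³ × 265 × 5.00×10¹ × 2.75×10⁷ = 2.01×10⁻¹¹ V²
V_n = √(2.01×10⁻¹¹) = 4.48×10⁻⁶ V = 4.48 µV

4.48 µV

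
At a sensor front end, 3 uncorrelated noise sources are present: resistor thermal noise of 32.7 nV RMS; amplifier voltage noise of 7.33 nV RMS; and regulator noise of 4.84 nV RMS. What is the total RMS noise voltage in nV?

33.9 nV

Uncorrelated sources add in power (mean-square): V_tot = √(ΣV_i²)
V_tot = √[(3.27×10⁻⁸)² + (7.33×10⁻⁹)² + (4.84×10⁻⁹)²] = 3.39×10⁻⁸ V = 33.9 nV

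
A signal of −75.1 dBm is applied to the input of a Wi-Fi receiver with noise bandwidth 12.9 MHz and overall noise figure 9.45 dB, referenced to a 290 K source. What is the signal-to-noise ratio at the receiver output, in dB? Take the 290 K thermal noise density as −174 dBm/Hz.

18.3 dB

Noise floor: N = −174 + 10 log₁₀(B) + NF
10 log₁₀(1.29×10⁷) = 71.11 dB
N = −174 + 71.11 + 9.45 = −93.44 dBm
SNR = P_sig − N = −75.1 − (−93.44) = 18.34 dB → 18.3 dB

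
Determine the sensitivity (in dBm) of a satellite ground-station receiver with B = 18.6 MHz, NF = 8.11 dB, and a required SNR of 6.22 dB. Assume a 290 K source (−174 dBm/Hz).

−87.0 dBm

Sensitivity = −174 + 10 log₁₀(B) + NF + SNR_min
= −174 + 72.7 + 8.11 + 6.22
= −86.97 dBm → −87.0 dBm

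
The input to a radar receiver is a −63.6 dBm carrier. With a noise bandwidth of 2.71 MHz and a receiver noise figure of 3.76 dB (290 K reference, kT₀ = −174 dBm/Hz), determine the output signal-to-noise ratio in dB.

42.3 dB

Noise floor: N = −174 + 10 log₁₀(B) + NF
10 log₁₀(2.71×10⁶) = 64.33 dB
N = −174 + 64.33 + 3.76 = −105.91 dBm
SNR = P_sig − N = −63.6 − (−105.91) = 42.31 dB → 42.3 dB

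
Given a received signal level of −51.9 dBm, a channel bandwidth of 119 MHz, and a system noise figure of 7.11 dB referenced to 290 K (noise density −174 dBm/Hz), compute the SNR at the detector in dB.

34.2 dB

Noise floor: N = −174 + 10 log₁₀(B) + NF
10 log₁₀(1.19×10⁸) = 80.76 dB
N = −174 + 80.76 + 7.11 = −86.13 dBm
SNR = P_sig − N = −51.9 − (−86.13) = 34.23 dB → 34.2 dB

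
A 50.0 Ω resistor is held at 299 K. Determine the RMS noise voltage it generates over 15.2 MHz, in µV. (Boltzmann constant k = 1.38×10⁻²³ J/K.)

3.54 µV

V_n = √(4kTRB)
4kTRB = 4 × 1.38×10⁻²³ × 299 × 5.00×10¹ × 1.52×10⁷ = 1.25×10⁻¹¹ V²
V_n = √(1.25×10⁻¹¹) = 3.54×10⁻⁶ V = 3.54 µV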